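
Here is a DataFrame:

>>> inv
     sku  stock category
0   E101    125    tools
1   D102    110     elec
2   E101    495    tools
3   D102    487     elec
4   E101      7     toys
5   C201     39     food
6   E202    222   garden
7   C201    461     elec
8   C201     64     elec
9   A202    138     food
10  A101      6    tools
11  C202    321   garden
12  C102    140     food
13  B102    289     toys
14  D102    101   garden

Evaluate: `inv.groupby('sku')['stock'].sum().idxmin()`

A101

group by sku, sum of stock:
sku
A101      6
A202    138
B102    289
C102    140
C201    564
C202    321
D102    698
E101    627
E202    222
Name: stock, dtype: int64
So idxmin() = A101.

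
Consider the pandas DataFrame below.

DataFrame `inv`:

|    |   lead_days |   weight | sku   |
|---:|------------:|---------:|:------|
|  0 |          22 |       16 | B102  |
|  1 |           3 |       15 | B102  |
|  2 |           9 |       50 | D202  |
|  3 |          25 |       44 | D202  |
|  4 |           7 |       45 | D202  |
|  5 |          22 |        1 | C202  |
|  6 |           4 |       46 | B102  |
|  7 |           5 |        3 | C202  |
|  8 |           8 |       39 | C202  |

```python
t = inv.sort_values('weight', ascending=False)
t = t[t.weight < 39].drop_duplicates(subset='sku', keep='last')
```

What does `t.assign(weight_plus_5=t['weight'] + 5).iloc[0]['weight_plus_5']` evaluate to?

sort by weight descending:
   lead_days  weight   sku
2          9      50  D202
6          4      46  B102
4          7      45  D202
3         25      44  D202
8          8      39  C202
0         22      16  B102
1          3      15  B102
7          5       3  C202
5         22       1  C202
filter rows where weight < 39:
   lead_days  weight   sku
0         22      16  B102
1          3      15  B102
7          5       3  C202
5         22       1  C202
drop duplicate sku (keep=last):
   lead_days  weight   sku
1          3      15  B102
5         22       1  C202
add column weight_plus_5 = t['weight'] + 5:
   lead_days  weight   sku  weight_plus_5
1          3      15  B102             20
5         22       1  C202              6
value at position 0, column 'weight_plus_5' → 20

20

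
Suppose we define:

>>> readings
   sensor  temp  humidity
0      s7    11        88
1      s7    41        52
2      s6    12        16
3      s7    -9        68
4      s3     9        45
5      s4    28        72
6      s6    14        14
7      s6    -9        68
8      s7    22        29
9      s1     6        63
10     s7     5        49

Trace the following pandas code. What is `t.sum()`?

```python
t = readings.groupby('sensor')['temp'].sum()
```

130

group by sensor, sum of temp:
sensor
s1     6
s3     9
s4    28
s6    17
s7    70
Name: temp, dtype: int64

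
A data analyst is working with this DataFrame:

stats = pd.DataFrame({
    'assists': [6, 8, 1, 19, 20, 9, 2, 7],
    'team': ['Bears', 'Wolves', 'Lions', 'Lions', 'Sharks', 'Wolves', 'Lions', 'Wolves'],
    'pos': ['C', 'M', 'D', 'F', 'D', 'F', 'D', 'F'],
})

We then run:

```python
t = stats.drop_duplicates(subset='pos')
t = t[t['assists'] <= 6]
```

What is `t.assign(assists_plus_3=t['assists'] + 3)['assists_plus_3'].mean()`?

6.5

drop duplicate pos (keep=first):
   assists    team pos
0        6   Bears   C
1        8  Wolves   M
2        1   Lions   D
3       19   Lions   F
filter rows where assists <= 6:
   assists   team pos
0        6  Bears   C
2        1  Lions   D
add column assists_plus_3 = t['assists'] + 3:
   assists   team pos  assists_plus_3
0        6  Bears   C               9
2        1  Lions   D               4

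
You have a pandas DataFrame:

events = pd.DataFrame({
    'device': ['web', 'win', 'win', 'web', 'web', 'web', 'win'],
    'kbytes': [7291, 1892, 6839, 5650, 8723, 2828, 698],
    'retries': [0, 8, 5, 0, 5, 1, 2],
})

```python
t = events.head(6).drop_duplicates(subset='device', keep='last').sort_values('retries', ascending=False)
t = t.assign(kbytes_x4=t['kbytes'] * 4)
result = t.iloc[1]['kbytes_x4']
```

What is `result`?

take first 6 rows:
  device  kbytes  retries
0    web    7291        0
1    win    1892        8
2    win    6839        5
3    web    5650        0
4    web    8723        5
5    web    2828        1
drop duplicate device (keep=last):
  device  kbytes  retries
2    win    6839        5
5    web    2828        1
sort by retries descending:
  device  kbytes  retries
2    win    6839        5
5    web    2828        1
add column kbytes_x4 = t['kbytes'] * 4:
  device  kbytes  retries  kbytes_x4
2    win    6839        5      27356
5    web    2828        1      11312
So iloc[1]['kbytes_x4'] = 11312.

11312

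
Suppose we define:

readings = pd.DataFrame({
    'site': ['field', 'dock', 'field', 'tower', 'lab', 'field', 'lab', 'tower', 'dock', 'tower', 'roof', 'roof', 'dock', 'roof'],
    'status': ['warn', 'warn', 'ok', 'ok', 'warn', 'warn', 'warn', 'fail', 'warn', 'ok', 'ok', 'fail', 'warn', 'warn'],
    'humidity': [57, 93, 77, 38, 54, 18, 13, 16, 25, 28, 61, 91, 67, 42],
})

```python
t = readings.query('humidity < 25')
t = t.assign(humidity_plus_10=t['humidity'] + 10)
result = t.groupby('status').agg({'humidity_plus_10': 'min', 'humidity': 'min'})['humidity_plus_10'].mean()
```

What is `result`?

filter rows where humidity < 25:
    site status  humidity
5  field   warn        18
6    lab   warn        13
7  tower   fail        16
add column humidity_plus_10 = t['humidity'] + 10:
    site status  humidity  humidity_plus_10
5  field   warn        18                28
6    lab   warn        13                23
7  tower   fail        16                26
group by status: min(humidity_plus_10), min(humidity):
        humidity_plus_10  humidity
status                            
fail                  26        16
warn                  23        13

24.5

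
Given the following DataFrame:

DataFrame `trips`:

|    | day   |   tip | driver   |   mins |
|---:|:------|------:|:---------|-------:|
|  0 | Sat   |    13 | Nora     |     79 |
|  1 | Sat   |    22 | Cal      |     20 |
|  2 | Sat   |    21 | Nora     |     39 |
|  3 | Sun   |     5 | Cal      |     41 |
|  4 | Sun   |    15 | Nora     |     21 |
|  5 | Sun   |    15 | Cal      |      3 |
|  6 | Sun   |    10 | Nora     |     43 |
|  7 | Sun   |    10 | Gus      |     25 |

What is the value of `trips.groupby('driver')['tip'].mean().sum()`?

38.75

group by driver, mean of tip:
driver
Cal     14.00
Gus     10.00
Nora    14.75
Name: tip, dtype: float64
Finally, sum of the resulting series = 38.75.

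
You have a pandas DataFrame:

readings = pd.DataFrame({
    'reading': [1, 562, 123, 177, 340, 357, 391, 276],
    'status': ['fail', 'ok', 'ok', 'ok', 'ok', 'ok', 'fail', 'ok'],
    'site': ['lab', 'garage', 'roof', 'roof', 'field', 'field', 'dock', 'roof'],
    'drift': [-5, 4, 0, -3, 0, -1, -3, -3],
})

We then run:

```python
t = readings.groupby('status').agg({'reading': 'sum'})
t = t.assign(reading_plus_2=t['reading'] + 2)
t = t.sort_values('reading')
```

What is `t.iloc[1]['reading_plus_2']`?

1837

group by status, sum of reading:
        reading
status         
fail        392
ok         1835
add column reading_plus_2 = t['reading'] + 2:
        reading  reading_plus_2
status                         
fail        392             394
ok         1835            1837
sort by reading:
        reading  reading_plus_2
status                         
fail        392             394
ok         1835            1837
Reading off the value at position 1, column 'reading_plus_2', we get 1837.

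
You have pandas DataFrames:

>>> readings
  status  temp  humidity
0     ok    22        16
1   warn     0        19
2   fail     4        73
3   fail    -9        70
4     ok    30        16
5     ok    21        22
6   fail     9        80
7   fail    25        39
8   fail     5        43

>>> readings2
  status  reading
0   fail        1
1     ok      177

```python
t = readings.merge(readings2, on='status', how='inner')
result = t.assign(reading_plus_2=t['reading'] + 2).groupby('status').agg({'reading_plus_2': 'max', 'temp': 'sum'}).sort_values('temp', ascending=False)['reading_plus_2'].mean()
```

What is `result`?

merge on 'status' (how='inner') → 8 rows:
  status  temp  humidity  reading
0     ok    22        16      177
1   fail     4        73        1
2   fail    -9        70        1
3     ok    30        16      177
4     ok    21        22      177
5   fail     9        80        1
6   fail    25        39        1
7   fail     5        43        1
add column reading_plus_2 = t['reading'] + 2:
  status  temp  humidity  reading  reading_plus_2
0     ok    22        16      177             179
1   fail     4        73        1               3
2   fail    -9        70        1               3
3     ok    30        16      177             179
4     ok    21        22      177             179
5   fail     9        80        1               3
6   fail    25        39        1               3
7   fail     5        43        1               3
group by status: max(reading_plus_2), sum(temp):
        reading_plus_2  temp
status                      
fail                 3    34
ok                 179    73
sort by temp descending:
        reading_plus_2  temp
status                      
ok                 179    73
fail                 3    34
So mean() = 91.0.

91.0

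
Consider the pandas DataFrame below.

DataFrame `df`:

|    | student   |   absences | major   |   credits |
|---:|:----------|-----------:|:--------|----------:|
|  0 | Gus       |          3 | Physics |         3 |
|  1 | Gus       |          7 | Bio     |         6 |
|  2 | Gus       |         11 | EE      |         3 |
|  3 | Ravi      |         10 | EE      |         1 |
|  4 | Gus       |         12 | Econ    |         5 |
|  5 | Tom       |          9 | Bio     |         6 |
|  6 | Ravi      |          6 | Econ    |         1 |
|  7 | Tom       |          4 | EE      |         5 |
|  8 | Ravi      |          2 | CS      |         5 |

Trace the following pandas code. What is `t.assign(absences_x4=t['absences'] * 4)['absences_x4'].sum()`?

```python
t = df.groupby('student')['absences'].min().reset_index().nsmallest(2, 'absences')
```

20

group by student, min of absences:
student
Gus     3
Ravi    2
Tom     4
Name: absences, dtype: int64
reset_index():
  student  absences
0     Gus         3
1    Ravi         2
2     Tom         4
take 2 rows with smallest absences:
  student  absences
1    Ravi         2
0     Gus         3
add column absences_x4 = t['absences'] * 4:
  student  absences  absences_x4
1    Ravi         2            8
0     Gus         3           12
Taking the sum of column 'absences_x4' gives 20.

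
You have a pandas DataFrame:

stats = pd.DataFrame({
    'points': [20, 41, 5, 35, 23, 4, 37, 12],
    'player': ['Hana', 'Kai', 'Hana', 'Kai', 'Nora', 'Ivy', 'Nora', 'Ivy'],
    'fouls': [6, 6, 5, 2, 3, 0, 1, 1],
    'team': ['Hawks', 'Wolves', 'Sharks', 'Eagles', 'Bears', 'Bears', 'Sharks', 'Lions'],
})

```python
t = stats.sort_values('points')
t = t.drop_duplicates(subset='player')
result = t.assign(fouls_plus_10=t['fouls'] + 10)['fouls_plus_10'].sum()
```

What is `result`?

sort by points:
   points player  fouls    team
5       4    Ivy      0   Bears
2       5   Hana      5  Sharks
7      12    Ivy      1   Lions
0      20   Hana      6   Hawks
4      23   Nora      3   Bears
3      35    Kai      2  Eagles
6      37   Nora      1  Sharks
1      41    Kai      6  Wolves
drop duplicate player (keep=first):
   points player  fouls    team
5       4    Ivy      0   Bears
2       5   Hana      5  Sharks
4      23   Nora      3   Bears
3      35    Kai      2  Eagles
add column fouls_plus_10 = t['fouls'] + 10:
   points player  fouls    team  fouls_plus_10
5       4    Ivy      0   Bears             10
2       5   Hana      5  Sharks             15
4      23   Nora      3   Bears             13
3      35    Kai      2  Eagles             12
Hence 50.

50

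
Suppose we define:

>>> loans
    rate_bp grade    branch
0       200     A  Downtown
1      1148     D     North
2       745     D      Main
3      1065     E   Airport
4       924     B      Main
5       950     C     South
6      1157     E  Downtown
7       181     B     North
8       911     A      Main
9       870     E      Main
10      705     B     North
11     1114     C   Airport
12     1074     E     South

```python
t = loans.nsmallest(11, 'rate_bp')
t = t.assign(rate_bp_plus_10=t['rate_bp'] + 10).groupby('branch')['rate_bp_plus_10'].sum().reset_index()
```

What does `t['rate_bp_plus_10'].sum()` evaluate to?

8849

take 11 rows with smallest rate_bp:
    rate_bp grade    branch
7       181     B     North
0       200     A  Downtown
10      705     B     North
2       745     D      Main
9       870     E      Main
8       911     A      Main
4       924     B      Main
5       950     C     South
3      1065     E   Airport
12     1074     E     South
11     1114     C   Airport
add column rate_bp_plus_10 = t['rate_bp'] + 10:
    rate_bp grade    branch  rate_bp_plus_10
7       181     B     North              191
0       200     A  Downtown              210
10      705     B     North              715
2       745     D      Main              755
9       870     E      Main              880
8       911     A      Main              921
4       924     B      Main              934
5       950     C     South              960
3      1065     E   Airport             1075
12     1074     E     South             1084
11     1114     C   Airport             1124
group by branch, sum of rate_bp_plus_10:
branch
Airport     2199
Downtown     210
Main        3490
North        906
South       2044
Name: rate_bp_plus_10, dtype: int64
reset_index():
     branch  rate_bp_plus_10
0   Airport             2199
1  Downtown              210
2      Main             3490
3     North              906
4     South             2044
Then the sum of column 'rate_bp_plus_10': 8849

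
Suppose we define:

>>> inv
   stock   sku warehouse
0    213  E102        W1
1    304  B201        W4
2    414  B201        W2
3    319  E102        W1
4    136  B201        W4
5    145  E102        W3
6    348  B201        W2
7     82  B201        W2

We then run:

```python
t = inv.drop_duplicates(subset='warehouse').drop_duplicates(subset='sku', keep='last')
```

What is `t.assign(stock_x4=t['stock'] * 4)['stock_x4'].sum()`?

2236

drop duplicate warehouse (keep=first):
   stock   sku warehouse
0    213  E102        W1
1    304  B201        W4
2    414  B201        W2
5    145  E102        W3
drop duplicate sku (keep=last):
   stock   sku warehouse
2    414  B201        W2
5    145  E102        W3
add column stock_x4 = t['stock'] * 4:
   stock   sku warehouse  stock_x4
2    414  B201        W2      1656
5    145  E102        W3       580
The sum of column 'stock_x4' is 2236.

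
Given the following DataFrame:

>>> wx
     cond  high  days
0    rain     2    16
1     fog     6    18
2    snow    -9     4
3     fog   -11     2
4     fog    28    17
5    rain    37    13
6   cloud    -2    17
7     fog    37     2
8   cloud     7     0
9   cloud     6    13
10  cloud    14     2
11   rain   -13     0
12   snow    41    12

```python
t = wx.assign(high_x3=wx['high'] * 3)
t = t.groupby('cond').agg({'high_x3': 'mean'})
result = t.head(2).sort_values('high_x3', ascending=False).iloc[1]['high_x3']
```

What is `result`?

add column high_x3 = wx['high'] * 3:
     cond  high  days  high_x3
0    rain     2    16        6
1     fog     6    18       18
2    snow    -9     4      -27
3     fog   -11     2      -33
4     fog    28    17       84
5    rain    37    13      111
6   cloud    -2    17       -6
7     fog    37     2      111
8   cloud     7     0       21
9   cloud     6    13       18
10  cloud    14     2       42
11   rain   -13     0      -39
12   snow    41    12      123
group by cond, mean of high_x3:
       high_x3
cond          
cloud    18.75
fog      45.00
rain     26.00
snow     48.00
take first 2 rows:
       high_x3
cond          
cloud    18.75
fog      45.00
sort by high_x3 descending:
       high_x3
cond          
fog      45.00
cloud    18.75

18.75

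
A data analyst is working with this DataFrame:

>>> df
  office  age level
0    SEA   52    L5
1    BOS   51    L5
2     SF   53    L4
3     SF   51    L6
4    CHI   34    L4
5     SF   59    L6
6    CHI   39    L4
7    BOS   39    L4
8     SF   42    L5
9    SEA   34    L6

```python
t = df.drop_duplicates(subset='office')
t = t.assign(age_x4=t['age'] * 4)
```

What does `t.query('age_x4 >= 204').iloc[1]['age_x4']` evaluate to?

204

drop duplicate office (keep=first):
  office  age level
0    SEA   52    L5
1    BOS   51    L5
2     SF   53    L4
4    CHI   34    L4
add column age_x4 = t['age'] * 4:
  office  age level  age_x4
0    SEA   52    L5     208
1    BOS   51    L5     204
2     SF   53    L4     212
4    CHI   34    L4     136
filter rows where age_x4 >= 204:
  office  age level  age_x4
0    SEA   52    L5     208
1    BOS   51    L5     204
2     SF   53    L4     212
Finally, value at position 1, column 'age_x4' = 204.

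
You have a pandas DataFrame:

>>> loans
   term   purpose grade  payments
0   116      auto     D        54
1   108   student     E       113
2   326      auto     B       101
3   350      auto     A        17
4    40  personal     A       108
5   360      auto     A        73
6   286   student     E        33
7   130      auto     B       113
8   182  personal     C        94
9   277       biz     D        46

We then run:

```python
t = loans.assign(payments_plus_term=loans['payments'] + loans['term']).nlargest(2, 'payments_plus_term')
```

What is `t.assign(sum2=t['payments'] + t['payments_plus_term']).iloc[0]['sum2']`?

add column payments_plus_term = loans['payments'] + loans['term']:
   term   purpose grade  payments  payments_plus_term
0   116      auto     D        54                 170
1   108   student     E       113                 221
2   326      auto     B       101                 427
3   350      auto     A        17                 367
4    40  personal     A       108                 148
5   360      auto     A        73                 433
6   286   student     E        33                 319
7   130      auto     B       113                 243
8   182  personal     C        94                 276
9   277       biz     D        46                 323
take 2 rows with largest payments_plus_term:
   term purpose grade  payments  payments_plus_term
5   360    auto     A        73                 433
2   326    auto     B       101                 427
add column sum2 = t['payments'] + t['payments_plus_term']:
   term purpose grade  payments  payments_plus_term  sum2
5   360    auto     A        73                 433   506
2   326    auto     B       101                 427   528
Taking the value at position 0, column 'sum2' gives 506.

506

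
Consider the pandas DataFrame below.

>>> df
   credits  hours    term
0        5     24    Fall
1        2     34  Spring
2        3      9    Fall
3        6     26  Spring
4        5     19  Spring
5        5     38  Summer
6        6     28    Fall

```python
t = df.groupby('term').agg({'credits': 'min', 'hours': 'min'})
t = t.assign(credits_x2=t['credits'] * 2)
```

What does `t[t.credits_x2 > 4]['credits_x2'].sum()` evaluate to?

16

group by term: min(credits), min(hours):
        credits  hours
term                  
Fall          3      9
Spring        2     19
Summer        5     38
add column credits_x2 = t['credits'] * 2:
        credits  hours  credits_x2
term                              
Fall          3      9           6
Spring        2     19           4
Summer        5     38          10
filter rows where credits_x2 > 4:
        credits  hours  credits_x2
term                              
Fall          3      9           6
Summer        5     38          10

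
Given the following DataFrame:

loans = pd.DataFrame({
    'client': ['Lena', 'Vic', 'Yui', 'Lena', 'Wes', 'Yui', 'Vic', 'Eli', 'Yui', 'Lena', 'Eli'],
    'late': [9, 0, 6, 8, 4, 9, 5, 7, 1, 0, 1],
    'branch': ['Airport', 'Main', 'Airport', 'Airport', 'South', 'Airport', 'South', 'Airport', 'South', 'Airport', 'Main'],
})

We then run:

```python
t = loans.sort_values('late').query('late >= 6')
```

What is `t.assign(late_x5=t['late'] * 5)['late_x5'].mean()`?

39.0

sort by late:
   client  late   branch
1     Vic     0     Main
9    Lena     0  Airport
8     Yui     1    South
10    Eli     1     Main
4     Wes     4    South
6     Vic     5    South
2     Yui     6  Airport
7     Eli     7  Airport
3    Lena     8  Airport
0    Lena     9  Airport
5     Yui     9  Airport
filter rows where late >= 6:
  client  late   branch
2    Yui     6  Airport
7    Eli     7  Airport
3   Lena     8  Airport
0   Lena     9  Airport
5    Yui     9  Airport
add column late_x5 = t['late'] * 5:
  client  late   branch  late_x5
2    Yui     6  Airport       30
7    Eli     7  Airport       35
3   Lena     8  Airport       40
0   Lena     9  Airport       45
5    Yui     9  Airport       45
Hence 39.0.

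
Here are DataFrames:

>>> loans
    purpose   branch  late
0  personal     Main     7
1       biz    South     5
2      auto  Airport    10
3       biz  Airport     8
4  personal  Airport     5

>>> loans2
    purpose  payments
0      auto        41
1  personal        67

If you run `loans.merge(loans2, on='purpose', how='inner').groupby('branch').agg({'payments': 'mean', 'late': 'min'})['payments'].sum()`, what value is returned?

merge on 'purpose' (how='inner') → 3 rows:
    purpose   branch  late  payments
0  personal     Main     7        67
1      auto  Airport    10        41
2  personal  Airport     5        67
group by branch: mean(payments), min(late):
         payments  late
branch                 
Airport      54.0     5
Main         67.0     7
Reading off the sum of column 'payments', we get 121.0.

121.0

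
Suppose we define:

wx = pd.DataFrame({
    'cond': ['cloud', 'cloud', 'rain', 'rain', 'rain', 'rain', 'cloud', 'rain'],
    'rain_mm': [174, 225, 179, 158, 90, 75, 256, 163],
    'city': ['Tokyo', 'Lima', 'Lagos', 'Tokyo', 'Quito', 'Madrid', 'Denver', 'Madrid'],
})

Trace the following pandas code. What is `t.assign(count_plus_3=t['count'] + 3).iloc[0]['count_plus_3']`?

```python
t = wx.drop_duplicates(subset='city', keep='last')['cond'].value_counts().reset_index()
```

drop duplicate city (keep=last):
    cond  rain_mm    city
1  cloud      225    Lima
2   rain      179   Lagos
3   rain      158   Tokyo
4   rain       90   Quito
6  cloud      256  Denver
7   rain      163  Madrid
value_counts of cond:
cond
rain     4
cloud    2
Name: count, dtype: int64
reset_index():
    cond  count
0   rain      4
1  cloud      2
add column count_plus_3 = t['count'] + 3:
    cond  count  count_plus_3
0   rain      4             7
1  cloud      2             5
Then the value at position 0, column 'count_plus_3': 7

7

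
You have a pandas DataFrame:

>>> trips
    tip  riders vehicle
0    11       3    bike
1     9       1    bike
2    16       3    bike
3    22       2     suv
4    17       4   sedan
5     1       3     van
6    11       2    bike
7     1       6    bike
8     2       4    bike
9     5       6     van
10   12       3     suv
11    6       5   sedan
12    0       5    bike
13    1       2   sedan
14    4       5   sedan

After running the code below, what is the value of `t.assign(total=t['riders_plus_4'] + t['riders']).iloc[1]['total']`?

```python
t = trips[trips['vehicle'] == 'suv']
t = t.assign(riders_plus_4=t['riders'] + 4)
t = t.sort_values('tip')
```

filter rows where vehicle == 'suv':
    tip  riders vehicle
3    22       2     suv
10   12       3     suv
add column riders_plus_4 = t['riders'] + 4:
    tip  riders vehicle  riders_plus_4
3    22       2     suv              6
10   12       3     suv              7
sort by tip:
    tip  riders vehicle  riders_plus_4
10   12       3     suv              7
3    22       2     suv              6
add column total = t['riders_plus_4'] + t['riders']:
    tip  riders vehicle  riders_plus_4  total
10   12       3     suv              7     10
3    22       2     suv              6      8
The value at position 1, column 'total' is 8.

8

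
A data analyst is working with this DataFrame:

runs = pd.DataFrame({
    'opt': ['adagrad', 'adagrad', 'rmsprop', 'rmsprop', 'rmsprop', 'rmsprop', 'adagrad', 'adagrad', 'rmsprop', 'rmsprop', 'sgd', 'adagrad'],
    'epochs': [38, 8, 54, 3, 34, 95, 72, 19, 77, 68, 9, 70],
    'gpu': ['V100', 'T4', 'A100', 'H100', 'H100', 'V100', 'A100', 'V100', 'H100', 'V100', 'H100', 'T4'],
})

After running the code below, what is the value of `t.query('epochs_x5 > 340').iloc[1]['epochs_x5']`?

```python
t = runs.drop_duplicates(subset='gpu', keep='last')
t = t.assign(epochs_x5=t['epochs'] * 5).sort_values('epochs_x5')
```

360

drop duplicate gpu (keep=last):
        opt  epochs   gpu
6   adagrad      72  A100
9   rmsprop      68  V100
10      sgd       9  H100
11  adagrad      70    T4
add column epochs_x5 = t['epochs'] * 5:
        opt  epochs   gpu  epochs_x5
6   adagrad      72  A100        360
9   rmsprop      68  V100        340
10      sgd       9  H100         45
11  adagrad      70    T4        350
sort by epochs_x5:
        opt  epochs   gpu  epochs_x5
10      sgd       9  H100         45
9   rmsprop      68  V100        340
11  adagrad      70    T4        350
6   adagrad      72  A100        360
filter rows where epochs_x5 > 340:
        opt  epochs   gpu  epochs_x5
11  adagrad      70    T4        350
6   adagrad      72  A100        360
Finally, value at position 1, column 'epochs_x5' = 360.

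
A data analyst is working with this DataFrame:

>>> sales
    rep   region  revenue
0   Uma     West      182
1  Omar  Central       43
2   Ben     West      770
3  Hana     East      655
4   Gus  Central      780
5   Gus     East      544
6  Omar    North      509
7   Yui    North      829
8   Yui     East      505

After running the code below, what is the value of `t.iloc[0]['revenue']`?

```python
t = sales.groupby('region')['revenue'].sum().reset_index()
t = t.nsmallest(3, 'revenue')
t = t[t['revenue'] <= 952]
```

823

group by region, sum of revenue:
region
Central     823
East       1704
North      1338
West        952
Name: revenue, dtype: int64
reset_index():
    region  revenue
0  Central      823
1     East     1704
2    North     1338
3     West      952
take 3 rows with smallest revenue:
    region  revenue
0  Central      823
3     West      952
2    North     1338
filter rows where revenue <= 952:
    region  revenue
0  Central      823
3     West      952
value at position 0, column 'revenue' → 823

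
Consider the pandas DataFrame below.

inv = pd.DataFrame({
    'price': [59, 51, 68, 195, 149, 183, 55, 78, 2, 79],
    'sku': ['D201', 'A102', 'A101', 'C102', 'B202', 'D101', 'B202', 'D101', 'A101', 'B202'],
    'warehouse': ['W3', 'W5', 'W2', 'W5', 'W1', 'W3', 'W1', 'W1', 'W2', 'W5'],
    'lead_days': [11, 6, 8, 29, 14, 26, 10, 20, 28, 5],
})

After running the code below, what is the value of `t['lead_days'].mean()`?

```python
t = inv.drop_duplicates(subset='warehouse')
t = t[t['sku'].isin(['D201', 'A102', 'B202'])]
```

drop duplicate warehouse (keep=first):
   price   sku warehouse  lead_days
0     59  D201        W3         11
1     51  A102        W5          6
2     68  A101        W2          8
4    149  B202        W1         14
filter rows where sku in ['D201', 'A102', 'B202']:
   price   sku warehouse  lead_days
0     59  D201        W3         11
1     51  A102        W5          6
4    149  B202        W1         14
mean of column 'lead_days' → 10.3333333333

10.3333333333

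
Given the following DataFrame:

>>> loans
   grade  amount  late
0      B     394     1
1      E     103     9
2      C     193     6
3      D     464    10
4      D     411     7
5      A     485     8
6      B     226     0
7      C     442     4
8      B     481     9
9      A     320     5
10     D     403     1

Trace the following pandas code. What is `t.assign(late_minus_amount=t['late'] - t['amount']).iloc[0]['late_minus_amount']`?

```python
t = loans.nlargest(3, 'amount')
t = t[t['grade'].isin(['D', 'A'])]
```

-477

take 3 rows with largest amount:
  grade  amount  late
5     A     485     8
8     B     481     9
3     D     464    10
filter rows where grade in ['D', 'A']:
  grade  amount  late
5     A     485     8
3     D     464    10
add column late_minus_amount = t['late'] - t['amount']:
  grade  amount  late  late_minus_amount
5     A     485     8               -477
3     D     464    10               -454
Finally, value at position 0, column 'late_minus_amount' = -477.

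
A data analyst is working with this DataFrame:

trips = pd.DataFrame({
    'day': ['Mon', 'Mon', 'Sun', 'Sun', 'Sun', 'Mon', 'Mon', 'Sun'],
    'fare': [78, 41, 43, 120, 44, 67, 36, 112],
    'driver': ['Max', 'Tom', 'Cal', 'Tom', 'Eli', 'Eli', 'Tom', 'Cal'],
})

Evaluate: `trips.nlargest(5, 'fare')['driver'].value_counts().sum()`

5

take 5 rows with largest fare:
   day  fare driver
3  Sun   120    Tom
7  Sun   112    Cal
0  Mon    78    Max
5  Mon    67    Eli
4  Sun    44    Eli
value_counts of driver:
driver
Eli    2
Tom    1
Cal    1
Max    1
Name: count, dtype: int64
Taking the sum of the resulting series gives 5.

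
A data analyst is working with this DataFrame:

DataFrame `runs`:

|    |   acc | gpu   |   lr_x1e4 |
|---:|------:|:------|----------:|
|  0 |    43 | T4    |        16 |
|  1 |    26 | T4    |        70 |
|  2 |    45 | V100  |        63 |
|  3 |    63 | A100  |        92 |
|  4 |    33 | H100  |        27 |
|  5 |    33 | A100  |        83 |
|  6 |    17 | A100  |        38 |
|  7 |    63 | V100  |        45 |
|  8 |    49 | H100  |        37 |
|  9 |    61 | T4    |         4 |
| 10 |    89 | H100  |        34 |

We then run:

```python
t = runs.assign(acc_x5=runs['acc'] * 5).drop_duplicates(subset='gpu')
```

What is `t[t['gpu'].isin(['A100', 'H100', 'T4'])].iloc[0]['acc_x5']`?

add column acc_x5 = runs['acc'] * 5:
    acc   gpu  lr_x1e4  acc_x5
0    43    T4       16     215
1    26    T4       70     130
2    45  V100       63     225
3    63  A100       92     315
4    33  H100       27     165
5    33  A100       83     165
6    17  A100       38      85
7    63  V100       45     315
8    49  H100       37     245
9    61    T4        4     305
10   89  H100       34     445
drop duplicate gpu (keep=first):
   acc   gpu  lr_x1e4  acc_x5
0   43    T4       16     215
2   45  V100       63     225
3   63  A100       92     315
4   33  H100       27     165
filter rows where gpu in ['A100', 'H100', 'T4']:
   acc   gpu  lr_x1e4  acc_x5
0   43    T4       16     215
3   63  A100       92     315
4   33  H100       27     165
So iloc[0]['acc_x5'] = 215.

215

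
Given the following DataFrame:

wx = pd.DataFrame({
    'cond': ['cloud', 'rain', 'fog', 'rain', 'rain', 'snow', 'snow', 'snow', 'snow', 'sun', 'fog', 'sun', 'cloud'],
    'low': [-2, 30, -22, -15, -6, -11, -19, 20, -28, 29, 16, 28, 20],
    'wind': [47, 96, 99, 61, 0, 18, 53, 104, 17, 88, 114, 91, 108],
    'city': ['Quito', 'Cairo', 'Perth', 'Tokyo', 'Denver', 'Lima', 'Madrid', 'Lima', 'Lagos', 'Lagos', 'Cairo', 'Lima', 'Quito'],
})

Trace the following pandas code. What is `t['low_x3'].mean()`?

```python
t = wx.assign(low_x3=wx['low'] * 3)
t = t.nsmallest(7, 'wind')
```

-22.2857142857

add column low_x3 = wx['low'] * 3:
     cond  low  wind    city  low_x3
0   cloud   -2    47   Quito      -6
1    rain   30    96   Cairo      90
2     fog  -22    99   Perth     -66
3    rain  -15    61   Tokyo     -45
4    rain   -6     0  Denver     -18
5    snow  -11    18    Lima     -33
6    snow  -19    53  Madrid     -57
7    snow   20   104    Lima      60
8    snow  -28    17   Lagos     -84
9     sun   29    88   Lagos      87
10    fog   16   114   Cairo      48
11    sun   28    91    Lima      84
12  cloud   20   108   Quito      60
take 7 rows with smallest wind:
    cond  low  wind    city  low_x3
4   rain   -6     0  Denver     -18
8   snow  -28    17   Lagos     -84
5   snow  -11    18    Lima     -33
0  cloud   -2    47   Quito      -6
6   snow  -19    53  Madrid     -57
3   rain  -15    61   Tokyo     -45
9    sun   29    88   Lagos      87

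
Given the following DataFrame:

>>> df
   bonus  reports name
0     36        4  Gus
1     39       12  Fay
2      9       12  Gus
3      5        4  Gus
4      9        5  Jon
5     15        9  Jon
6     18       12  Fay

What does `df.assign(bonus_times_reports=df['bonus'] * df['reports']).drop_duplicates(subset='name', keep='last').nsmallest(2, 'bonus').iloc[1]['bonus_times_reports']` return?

add column bonus_times_reports = df['bonus'] * df['reports']:
   bonus  reports name  bonus_times_reports
0     36        4  Gus                  144
1     39       12  Fay                  468
2      9       12  Gus                  108
3      5        4  Gus                   20
4      9        5  Jon                   45
5     15        9  Jon                  135
6     18       12  Fay                  216
drop duplicate name (keep=last):
   bonus  reports name  bonus_times_reports
3      5        4  Gus                   20
5     15        9  Jon                  135
6     18       12  Fay                  216
take 2 rows with smallest bonus:
   bonus  reports name  bonus_times_reports
3      5        4  Gus                   20
5     15        9  Jon                  135

135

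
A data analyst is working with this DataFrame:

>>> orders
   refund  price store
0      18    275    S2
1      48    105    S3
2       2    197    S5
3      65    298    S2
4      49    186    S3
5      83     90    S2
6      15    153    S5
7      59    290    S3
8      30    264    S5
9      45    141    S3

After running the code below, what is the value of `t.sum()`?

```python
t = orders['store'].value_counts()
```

value_counts of store:
store
S3    4
S2    3
S5    3
Name: count, dtype: int64

10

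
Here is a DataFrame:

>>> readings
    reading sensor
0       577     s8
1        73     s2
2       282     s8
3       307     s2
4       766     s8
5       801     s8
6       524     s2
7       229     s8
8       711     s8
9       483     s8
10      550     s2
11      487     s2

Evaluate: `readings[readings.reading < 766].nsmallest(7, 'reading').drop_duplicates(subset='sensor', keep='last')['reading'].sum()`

filter rows where reading < 766:
    reading sensor
0       577     s8
1        73     s2
2       282     s8
3       307     s2
6       524     s2
7       229     s8
8       711     s8
9       483     s8
10      550     s2
11      487     s2
take 7 rows with smallest reading:
    reading sensor
1        73     s2
7       229     s8
2       282     s8
3       307     s2
9       483     s8
11      487     s2
6       524     s2
drop duplicate sensor (keep=last):
   reading sensor
9      483     s8
6      524     s2
Taking the sum of column 'reading' gives 1007.

1007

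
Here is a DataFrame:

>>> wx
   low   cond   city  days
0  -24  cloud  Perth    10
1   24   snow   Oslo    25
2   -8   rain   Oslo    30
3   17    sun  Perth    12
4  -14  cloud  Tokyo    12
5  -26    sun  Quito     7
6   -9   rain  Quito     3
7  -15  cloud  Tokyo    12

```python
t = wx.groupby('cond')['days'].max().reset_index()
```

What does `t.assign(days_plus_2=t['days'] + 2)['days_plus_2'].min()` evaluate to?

14

group by cond, max of days:
cond
cloud    12
rain     30
snow     25
sun      12
Name: days, dtype: int64
reset_index():
    cond  days
0  cloud    12
1   rain    30
2   snow    25
3    sun    12
add column days_plus_2 = t['days'] + 2:
    cond  days  days_plus_2
0  cloud    12           14
1   rain    30           32
2   snow    25           27
3    sun    12           14
The min of column 'days_plus_2' is 14.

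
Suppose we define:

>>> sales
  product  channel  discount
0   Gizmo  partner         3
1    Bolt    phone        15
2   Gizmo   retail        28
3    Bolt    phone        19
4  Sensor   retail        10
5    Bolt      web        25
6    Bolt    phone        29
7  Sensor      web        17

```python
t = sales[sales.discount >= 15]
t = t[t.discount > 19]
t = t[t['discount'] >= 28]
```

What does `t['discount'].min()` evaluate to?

28

filter rows where discount >= 15:
  product channel  discount
1    Bolt   phone        15
2   Gizmo  retail        28
3    Bolt   phone        19
5    Bolt     web        25
6    Bolt   phone        29
7  Sensor     web        17
filter rows where discount > 19:
  product channel  discount
2   Gizmo  retail        28
5    Bolt     web        25
6    Bolt   phone        29
filter rows where discount >= 28:
  product channel  discount
2   Gizmo  retail        28
6    Bolt   phone        29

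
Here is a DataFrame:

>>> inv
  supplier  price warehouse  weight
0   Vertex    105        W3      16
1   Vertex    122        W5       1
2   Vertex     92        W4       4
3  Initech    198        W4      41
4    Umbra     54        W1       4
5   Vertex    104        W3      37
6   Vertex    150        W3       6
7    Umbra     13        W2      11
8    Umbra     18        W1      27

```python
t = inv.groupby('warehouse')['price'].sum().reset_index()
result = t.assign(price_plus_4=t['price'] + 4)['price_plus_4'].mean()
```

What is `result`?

group by warehouse, sum of price:
warehouse
W1     72
W2     13
W3    359
W4    290
W5    122
Name: price, dtype: int64
reset_index():
  warehouse  price
0        W1     72
1        W2     13
2        W3    359
3        W4    290
4        W5    122
add column price_plus_4 = t['price'] + 4:
  warehouse  price  price_plus_4
0        W1     72            76
1        W2     13            17
2        W3    359           363
3        W4    290           294
4        W5    122           126
Reading off the mean of column 'price_plus_4', we get 175.2.

175.2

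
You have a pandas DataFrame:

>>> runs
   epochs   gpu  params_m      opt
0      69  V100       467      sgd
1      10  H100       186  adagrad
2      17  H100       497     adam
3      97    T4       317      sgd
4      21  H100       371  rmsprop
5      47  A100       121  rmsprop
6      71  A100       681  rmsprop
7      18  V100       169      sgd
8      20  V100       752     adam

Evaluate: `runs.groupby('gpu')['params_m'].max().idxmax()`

V100

group by gpu, max of params_m:
gpu
A100    681
H100    497
T4      317
V100    752
Name: params_m, dtype: int64
Taking the label with the largest value gives V100.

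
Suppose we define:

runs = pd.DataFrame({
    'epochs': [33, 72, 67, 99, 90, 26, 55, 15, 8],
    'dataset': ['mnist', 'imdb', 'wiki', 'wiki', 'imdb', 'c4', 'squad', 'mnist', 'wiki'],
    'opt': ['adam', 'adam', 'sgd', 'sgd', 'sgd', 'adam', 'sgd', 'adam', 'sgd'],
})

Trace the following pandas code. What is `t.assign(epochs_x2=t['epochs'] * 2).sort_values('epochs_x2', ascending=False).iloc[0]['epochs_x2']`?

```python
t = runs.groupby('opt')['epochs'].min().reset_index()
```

group by opt, min of epochs:
opt
adam    15
sgd      8
Name: epochs, dtype: int64
reset_index():
    opt  epochs
0  adam      15
1   sgd       8
add column epochs_x2 = t['epochs'] * 2:
    opt  epochs  epochs_x2
0  adam      15         30
1   sgd       8         16
sort by epochs_x2 descending:
    opt  epochs  epochs_x2
0  adam      15         30
1   sgd       8         16
So iloc[0]['epochs_x2'] = 30.

30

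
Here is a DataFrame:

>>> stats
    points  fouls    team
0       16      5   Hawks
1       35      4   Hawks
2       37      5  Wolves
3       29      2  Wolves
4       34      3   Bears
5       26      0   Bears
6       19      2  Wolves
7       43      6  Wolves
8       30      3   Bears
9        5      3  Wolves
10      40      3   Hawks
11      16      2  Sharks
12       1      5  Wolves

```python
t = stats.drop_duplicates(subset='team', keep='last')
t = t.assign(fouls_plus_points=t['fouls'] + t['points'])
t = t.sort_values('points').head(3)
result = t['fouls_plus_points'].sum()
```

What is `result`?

57

drop duplicate team (keep=last):
    points  fouls    team
8       30      3   Bears
10      40      3   Hawks
11      16      2  Sharks
12       1      5  Wolves
add column fouls_plus_points = t['fouls'] + t['points']:
    points  fouls    team  fouls_plus_points
8       30      3   Bears                 33
10      40      3   Hawks                 43
11      16      2  Sharks                 18
12       1      5  Wolves                  6
sort by points:
    points  fouls    team  fouls_plus_points
12       1      5  Wolves                  6
11      16      2  Sharks                 18
8       30      3   Bears                 33
10      40      3   Hawks                 43
take first 3 rows:
    points  fouls    team  fouls_plus_points
12       1      5  Wolves                  6
11      16      2  Sharks                 18
8       30      3   Bears                 33
Finally, sum of column 'fouls_plus_points' = 57.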